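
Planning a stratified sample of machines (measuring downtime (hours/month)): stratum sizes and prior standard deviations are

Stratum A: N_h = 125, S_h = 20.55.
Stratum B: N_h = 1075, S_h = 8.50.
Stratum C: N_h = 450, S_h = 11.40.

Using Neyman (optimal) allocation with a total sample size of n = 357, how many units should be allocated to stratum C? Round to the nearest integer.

Neyman allocation: n_h = n · N_h S_h / Σ N_i S_i, with n = 357.
  stratum A: N_h·S_h = 125·20.55 = 2568.75
  stratum B: N_h·S_h = 1075·8.50 = 9137.50
  stratum C: N_h·S_h = 450·11.40 = 5130.00
Σ N_h S_h = 16836.25
n for stratum C = 357·5130.00/16836.25 = 108.778 → 109

109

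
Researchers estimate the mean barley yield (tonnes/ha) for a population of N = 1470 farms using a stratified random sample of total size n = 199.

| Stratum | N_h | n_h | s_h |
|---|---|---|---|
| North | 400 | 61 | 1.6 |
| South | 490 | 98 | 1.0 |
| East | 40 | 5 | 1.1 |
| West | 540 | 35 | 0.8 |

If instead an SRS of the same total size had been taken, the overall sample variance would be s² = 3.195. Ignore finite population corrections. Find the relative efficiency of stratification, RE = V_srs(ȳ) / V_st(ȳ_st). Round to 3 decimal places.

RE ≈ 2.331

V̂(ȳ_st) = Σ W_h² s_h²/n_h, with W_h = N_h/N and N = 1470:
  stratum North: (400/1470)²·1.6²/61 = 0.00310739
  stratum South: (490/1470)²·1.0²/98 = 0.00113379
  stratum East: (40/1470)²·1.1²/5 = 0.000179185
  stratum West: (540/1470)²·0.8²/35 = 0.00246754
V_st = 0.0068879
V_srs = s²/n = 3.195/199 = 0.0160553
Relative efficiency = V_srs / V_st = 0.0160553/0.0068879 = 2.3309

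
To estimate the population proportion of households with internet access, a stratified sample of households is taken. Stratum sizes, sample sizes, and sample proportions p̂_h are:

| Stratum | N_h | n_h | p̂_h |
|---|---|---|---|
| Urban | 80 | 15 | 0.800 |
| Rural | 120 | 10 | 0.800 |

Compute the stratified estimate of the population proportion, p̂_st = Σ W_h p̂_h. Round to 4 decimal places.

N = 200; stratum weights W_h = N_h/N.
p̂_st = Σ W_h p̂_h = (80·0.800 + 120·0.800)/200 = 0.80000

p̂_st ≈ 0.8000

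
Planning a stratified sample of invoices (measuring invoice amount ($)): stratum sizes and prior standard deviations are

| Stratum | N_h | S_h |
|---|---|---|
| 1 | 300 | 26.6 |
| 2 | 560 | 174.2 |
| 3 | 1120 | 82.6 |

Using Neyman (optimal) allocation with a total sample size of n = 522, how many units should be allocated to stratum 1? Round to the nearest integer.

Neyman allocation: n_h = n · N_h S_h / Σ N_i S_i, with n = 522.
  stratum 1: N_h·S_h = 300·26.6 = 7980.00
  stratum 2: N_h·S_h = 560·174.2 = 97552.00
  stratum 3: N_h·S_h = 1120·82.6 = 92512.00
Σ N_h S_h = 198044.00
n for stratum 1 = 522·7980.00/198044.00 = 21.034 → 21

21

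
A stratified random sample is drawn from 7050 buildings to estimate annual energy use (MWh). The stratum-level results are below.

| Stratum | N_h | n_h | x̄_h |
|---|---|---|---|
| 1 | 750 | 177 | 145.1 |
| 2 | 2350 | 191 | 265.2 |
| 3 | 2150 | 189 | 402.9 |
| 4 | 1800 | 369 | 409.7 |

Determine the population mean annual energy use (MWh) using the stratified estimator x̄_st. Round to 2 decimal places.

x̄_st ≈ 331.31

N = Σ N_h = 7050. Stratum weights W_h = N_h/N.
x̄_st = (750·145.1 + 2350·265.2 + 2150·402.9 + 1800·409.7) / 7050 = 331.3106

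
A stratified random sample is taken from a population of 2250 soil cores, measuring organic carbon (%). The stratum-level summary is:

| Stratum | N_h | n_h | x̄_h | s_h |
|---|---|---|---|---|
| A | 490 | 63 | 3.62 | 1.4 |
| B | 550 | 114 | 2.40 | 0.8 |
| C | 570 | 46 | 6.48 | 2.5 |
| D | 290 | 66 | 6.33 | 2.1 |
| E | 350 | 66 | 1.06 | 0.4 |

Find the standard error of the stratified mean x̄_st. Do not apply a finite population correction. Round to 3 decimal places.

SE(x̄_st) ≈ 0.108

V̂(x̄_st) = Σ W_h² s_h²/n_h, with W_h = N_h/N and N = 2250:
  stratum A: (490/2250)²·1.4²/63 = 0.00147551
  stratum B: (550/2250)²·0.8²/114 = 0.000335456
  stratum C: (570/2250)²·2.5²/46 = 0.00871981
  stratum D: (290/2250)²·2.1²/66 = 0.00111001
  stratum E: (350/2250)²·0.4²/66 = 5.86607e-05
V̂(x̄_st) = 0.0116994
SE(x̄_st) = √0.0116994 = 0.108164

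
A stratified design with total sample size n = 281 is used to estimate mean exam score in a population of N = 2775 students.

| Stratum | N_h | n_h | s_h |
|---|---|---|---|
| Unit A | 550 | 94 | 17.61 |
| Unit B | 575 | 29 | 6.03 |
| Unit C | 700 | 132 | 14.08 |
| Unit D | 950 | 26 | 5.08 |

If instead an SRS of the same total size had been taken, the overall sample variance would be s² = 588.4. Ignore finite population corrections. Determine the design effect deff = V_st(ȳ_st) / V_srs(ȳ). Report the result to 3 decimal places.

V̂(ȳ_st) = Σ W_h² s_h²/n_h, with W_h = N_h/N and N = 2775:
  stratum Unit A: (550/2775)²·17.61²/94 = 0.129596
  stratum Unit B: (575/2775)²·6.03²/29 = 0.0538327
  stratum Unit C: (700/2775)²·14.08²/132 = 0.0955656
  stratum Unit D: (950/2775)²·5.08²/26 = 0.116326
V_st = 0.39532
V_srs = s²/n = 588.4/281 = 2.09395
deff = V_st / V_srs = 0.39532/2.09395 = 0.1888

deff ≈ 0.189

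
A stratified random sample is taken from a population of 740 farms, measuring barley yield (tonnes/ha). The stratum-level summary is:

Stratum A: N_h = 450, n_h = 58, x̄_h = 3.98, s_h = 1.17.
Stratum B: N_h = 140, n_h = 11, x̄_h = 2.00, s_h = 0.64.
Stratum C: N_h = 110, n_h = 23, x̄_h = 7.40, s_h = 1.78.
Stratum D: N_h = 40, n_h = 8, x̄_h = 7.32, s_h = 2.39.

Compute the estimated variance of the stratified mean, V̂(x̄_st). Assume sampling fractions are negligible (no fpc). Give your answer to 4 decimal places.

V̂(x̄_st) = Σ W_h² s_h²/n_h, with W_h = N_h/N and N = 740:
  stratum A: (450/740)²·1.17²/58 = 0.00872781
  stratum B: (140/740)²·0.64²/11 = 0.00133278
  stratum C: (110/740)²·1.78²/23 = 0.00304393
  stratum D: (40/740)²·2.39²/8 = 0.00208623
V̂(x̄_st) = 0.0151908

V̂(x̄_st) ≈ 0.0152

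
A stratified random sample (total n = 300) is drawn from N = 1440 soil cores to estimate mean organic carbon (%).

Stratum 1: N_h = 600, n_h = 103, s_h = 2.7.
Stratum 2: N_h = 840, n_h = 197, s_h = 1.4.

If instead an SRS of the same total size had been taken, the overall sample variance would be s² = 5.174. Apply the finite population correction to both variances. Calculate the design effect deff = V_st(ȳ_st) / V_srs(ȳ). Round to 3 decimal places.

V̂(ȳ_st) = Σ W_h² (1 − n_h/N_h) s_h²/n_h, with W_h = N_h/N and N = 1440:
  stratum 1: (600/1440)²·(1 − 103/600)·2.7²/103 = 0.0101782
  stratum 2: (840/1440)²·(1 − 197/840)·1.4²/197 = 0.00259152
V_st = 0.0127698
V_srs = (1 − 300/1440)·5.174/300 = 0.0136536
deff = V_st / V_srs = 0.0127698/0.0136536 = 0.9353

deff ≈ 0.935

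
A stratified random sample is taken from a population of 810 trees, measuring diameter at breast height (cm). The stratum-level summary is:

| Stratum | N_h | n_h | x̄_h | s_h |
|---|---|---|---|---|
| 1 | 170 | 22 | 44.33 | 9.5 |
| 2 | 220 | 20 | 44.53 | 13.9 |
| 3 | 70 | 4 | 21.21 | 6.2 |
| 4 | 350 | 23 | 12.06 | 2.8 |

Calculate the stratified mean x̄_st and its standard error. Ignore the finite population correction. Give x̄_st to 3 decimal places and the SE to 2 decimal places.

x̄_st ≈ 28.442, SE ≈ 1.01

x̄_st = Σ W_h x̄_h = (170·44.33 + 220·44.53 + 70·21.21 + 350·12.06)/810 = 28.44247
V̂(x̄_st) = Σ W_h² s_h²/n_h, with W_h = N_h/N and N = 810:
  stratum 1: (170/810)²·9.5²/22 = 0.180698
  stratum 2: (220/810)²·13.9²/20 = 0.712648
  stratum 3: (70/810)²·6.2²/4 = 0.0717711
  stratum 4: (350/810)²·2.8²/23 = 0.0636435
V̂(x̄_st) = 1.02876
SE(x̄_st) = √1.02876 = 1.01428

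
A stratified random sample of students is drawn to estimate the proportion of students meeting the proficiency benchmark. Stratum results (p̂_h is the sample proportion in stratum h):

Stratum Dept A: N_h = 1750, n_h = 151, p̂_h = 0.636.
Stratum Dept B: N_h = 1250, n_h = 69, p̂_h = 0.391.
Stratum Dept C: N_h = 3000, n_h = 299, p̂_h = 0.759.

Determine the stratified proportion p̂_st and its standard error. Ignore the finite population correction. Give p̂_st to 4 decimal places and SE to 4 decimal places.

p̂_st ≈ 0.6465, SE ≈ 0.0209

N = 6000; stratum weights W_h = N_h/N.
p̂_st = Σ W_h p̂_h = (1750·0.636 + 1250·0.391 + 3000·0.759)/6000 = 0.64646
V̂(p̂_st) = Σ W_h² p̂_h(1−p̂_h)/(n_h−1):
  stratum Dept A: (1750/6000)²·0.636·0.364/150 = 0.000131293
  stratum Dept B: (1250/6000)²·0.391·0.609/68 = 0.000151986
  stratum Dept C: (3000/6000)²·0.759·0.241/298 = 0.000153456
V̂(p̂_st) = 0.000436734; SE = √V̂ = 0.0208982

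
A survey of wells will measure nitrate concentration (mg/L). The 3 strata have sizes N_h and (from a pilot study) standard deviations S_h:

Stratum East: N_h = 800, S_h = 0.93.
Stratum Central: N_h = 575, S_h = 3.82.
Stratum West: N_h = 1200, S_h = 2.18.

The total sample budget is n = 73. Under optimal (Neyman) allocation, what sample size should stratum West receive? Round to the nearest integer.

Neyman allocation: n_h = n · N_h S_h / Σ N_i S_i, with n = 73.
  stratum East: N_h·S_h = 800·0.93 = 744.00
  stratum Central: N_h·S_h = 575·3.82 = 2196.50
  stratum West: N_h·S_h = 1200·2.18 = 2616.00
Σ N_h S_h = 5556.50
n for stratum West = 73·2616.00/5556.50 = 34.368 → 34

34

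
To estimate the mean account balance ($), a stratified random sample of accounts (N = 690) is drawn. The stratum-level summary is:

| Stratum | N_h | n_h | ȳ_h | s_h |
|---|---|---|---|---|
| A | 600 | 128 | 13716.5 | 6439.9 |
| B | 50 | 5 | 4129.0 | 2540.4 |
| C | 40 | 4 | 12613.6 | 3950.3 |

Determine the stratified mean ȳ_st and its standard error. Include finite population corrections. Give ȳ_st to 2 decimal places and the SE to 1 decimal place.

ȳ_st = Σ W_h ȳ_h = (600·13716.5 + 50·4129.0 + 40·12613.6)/690 = 12957.81739
V̂(ȳ_st) = Σ W_h² (1 − n_h/N_h) s_h²/n_h, with W_h = N_h/N and N = 690:
  stratum A: (600/690)²·(1 − 128/600)·6439.9²/128 = 192727
  stratum B: (50/690)²·(1 − 5/50)·2540.4²/5 = 6099.84
  stratum C: (40/690)²·(1 − 4/40)·3950.3²/4 = 11799.5
V̂(ȳ_st) = 210627
SE(ȳ_st) = √210627 = 458.941

ȳ_st ≈ 12957.82, SE ≈ 458.9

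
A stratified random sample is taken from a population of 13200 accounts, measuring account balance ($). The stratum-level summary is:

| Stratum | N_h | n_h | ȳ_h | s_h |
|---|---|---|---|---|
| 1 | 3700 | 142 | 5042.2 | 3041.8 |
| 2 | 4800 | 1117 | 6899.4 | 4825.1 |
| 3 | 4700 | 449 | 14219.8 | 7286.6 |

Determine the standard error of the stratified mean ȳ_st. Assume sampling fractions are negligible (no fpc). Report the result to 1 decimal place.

V̂(ȳ_st) = Σ W_h² s_h²/n_h, with W_h = N_h/N and N = 13200:
  stratum 1: (3700/13200)²·3041.8²/142 = 5119.51
  stratum 2: (4800/13200)²·4825.1²/1117 = 2756.09
  stratum 3: (4700/13200)²·7286.6²/449 = 14991.7
V̂(ȳ_st) = 22867.3
SE(ȳ_st) = √22867.3 = 151.219

SE(ȳ_st) ≈ 151.2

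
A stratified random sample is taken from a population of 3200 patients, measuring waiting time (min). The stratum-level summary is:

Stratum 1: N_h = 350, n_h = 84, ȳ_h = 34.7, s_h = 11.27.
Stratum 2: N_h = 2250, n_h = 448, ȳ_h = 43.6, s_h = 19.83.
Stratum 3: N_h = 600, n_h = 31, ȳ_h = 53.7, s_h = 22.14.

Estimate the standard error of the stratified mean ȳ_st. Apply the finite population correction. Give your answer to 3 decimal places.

V̂(ȳ_st) = Σ W_h² (1 − n_h/N_h) s_h²/n_h, with W_h = N_h/N and N = 3200:
  stratum 1: (350/3200)²·(1 − 84/350)·11.27²/84 = 0.0137473
  stratum 2: (2250/3200)²·(1 − 448/2250)·19.83²/448 = 0.34754
  stratum 3: (600/3200)²·(1 − 31/600)·22.14²/31 = 0.527178
V̂(ȳ_st) = 0.888465
SE(ȳ_st) = √0.888465 = 0.942584

SE(ȳ_st) ≈ 0.943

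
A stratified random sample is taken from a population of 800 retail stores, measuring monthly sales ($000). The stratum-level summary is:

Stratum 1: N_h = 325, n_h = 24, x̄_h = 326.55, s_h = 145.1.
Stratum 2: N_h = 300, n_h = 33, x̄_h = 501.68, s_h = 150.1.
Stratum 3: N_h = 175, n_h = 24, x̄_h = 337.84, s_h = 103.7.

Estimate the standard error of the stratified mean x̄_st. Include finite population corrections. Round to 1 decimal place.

SE(x̄_st) ≈ 15.4

V̂(x̄_st) = Σ W_h² (1 − n_h/N_h) s_h²/n_h, with W_h = N_h/N and N = 800:
  stratum 1: (325/800)²·(1 − 24/325)·145.1²/24 = 134.089
  stratum 2: (300/800)²·(1 − 33/300)·150.1²/33 = 85.4476
  stratum 3: (175/800)²·(1 − 24/175)·103.7²/24 = 18.5004
V̂(x̄_st) = 238.037
SE(x̄_st) = √238.037 = 15.4285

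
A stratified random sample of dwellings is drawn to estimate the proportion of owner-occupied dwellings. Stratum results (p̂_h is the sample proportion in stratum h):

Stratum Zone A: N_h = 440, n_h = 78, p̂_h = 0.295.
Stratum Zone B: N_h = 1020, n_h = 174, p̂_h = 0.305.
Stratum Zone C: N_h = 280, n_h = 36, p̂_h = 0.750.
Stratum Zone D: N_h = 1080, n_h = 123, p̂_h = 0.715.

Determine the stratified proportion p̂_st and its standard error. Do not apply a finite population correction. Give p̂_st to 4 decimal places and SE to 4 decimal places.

N = 2820; stratum weights W_h = N_h/N.
p̂_st = Σ W_h p̂_h = (440·0.295 + 1020·0.305 + 280·0.750 + 1080·0.715)/2820 = 0.50465
V̂(p̂_st) = Σ W_h² p̂_h(1−p̂_h)/(n_h−1):
  stratum Zone A: (440/2820)²·0.295·0.705/77 = 6.57548e-05
  stratum Zone B: (1020/2820)²·0.305·0.695/173 = 0.000160303
  stratum Zone C: (280/2820)²·0.750·0.250/35 = 5.28142e-05
  stratum Zone D: (1080/2820)²·0.715·0.285/122 = 0.000244985
V̂(p̂_st) = 0.000523857; SE = √V̂ = 0.0228879

p̂_st ≈ 0.5046, SE ≈ 0.0229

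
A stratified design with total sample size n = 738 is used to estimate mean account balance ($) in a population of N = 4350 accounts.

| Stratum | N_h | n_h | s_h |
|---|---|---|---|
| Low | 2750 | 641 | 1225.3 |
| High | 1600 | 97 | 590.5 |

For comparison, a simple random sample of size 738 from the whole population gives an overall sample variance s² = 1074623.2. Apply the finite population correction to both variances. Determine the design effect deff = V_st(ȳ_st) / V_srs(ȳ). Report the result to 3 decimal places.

V̂(ȳ_st) = Σ W_h² (1 − n_h/N_h) s_h²/n_h, with W_h = N_h/N and N = 4350:
  stratum Low: (2750/4350)²·(1 − 641/2750)·1225.3²/641 = 717.889
  stratum High: (1600/4350)²·(1 − 97/1600)·590.5²/97 = 456.845
V_st = 1174.73
V_srs = (1 − 738/4350)·1074623.2/738 = 1209.09
deff = V_st / V_srs = 1174.73/1209.09 = 0.9716

deff ≈ 0.972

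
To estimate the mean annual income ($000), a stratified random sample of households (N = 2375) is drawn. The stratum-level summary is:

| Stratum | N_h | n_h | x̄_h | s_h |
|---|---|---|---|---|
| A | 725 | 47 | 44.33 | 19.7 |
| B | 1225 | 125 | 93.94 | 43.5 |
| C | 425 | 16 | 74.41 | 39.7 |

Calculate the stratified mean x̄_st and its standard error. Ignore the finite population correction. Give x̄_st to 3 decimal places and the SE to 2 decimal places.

x̄_st ≈ 75.301, SE ≈ 2.82

x̄_st = Σ W_h x̄_h = (725·44.33 + 1225·93.94 + 425·74.41)/2375 = 75.30105
V̂(x̄_st) = Σ W_h² s_h²/n_h, with W_h = N_h/N and N = 2375:
  stratum A: (725/2375)²·19.7²/47 = 0.769455
  stratum B: (1225/2375)²·43.5²/125 = 4.0273
  stratum C: (425/2375)²·39.7²/16 = 3.15436
V̂(x̄_st) = 7.95111
SE(x̄_st) = √7.95111 = 2.81977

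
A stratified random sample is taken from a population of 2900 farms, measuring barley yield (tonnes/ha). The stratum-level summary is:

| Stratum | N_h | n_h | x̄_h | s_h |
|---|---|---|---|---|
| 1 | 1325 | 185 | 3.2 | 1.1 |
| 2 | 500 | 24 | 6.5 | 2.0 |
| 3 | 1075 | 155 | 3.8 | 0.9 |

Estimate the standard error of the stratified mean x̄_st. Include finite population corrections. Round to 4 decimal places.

V̂(x̄_st) = Σ W_h² (1 − n_h/N_h) s_h²/n_h, with W_h = N_h/N and N = 2900:
  stratum 1: (1325/2900)²·(1 − 185/1325)·1.1²/185 = 0.00117473
  stratum 2: (500/2900)²·(1 − 24/500)·2.0²/24 = 0.00471661
  stratum 3: (1075/2900)²·(1 − 155/1075)·0.9²/155 = 0.000614545
V̂(x̄_st) = 0.00650588
SE(x̄_st) = √0.00650588 = 0.0806591

SE(x̄_st) ≈ 0.0807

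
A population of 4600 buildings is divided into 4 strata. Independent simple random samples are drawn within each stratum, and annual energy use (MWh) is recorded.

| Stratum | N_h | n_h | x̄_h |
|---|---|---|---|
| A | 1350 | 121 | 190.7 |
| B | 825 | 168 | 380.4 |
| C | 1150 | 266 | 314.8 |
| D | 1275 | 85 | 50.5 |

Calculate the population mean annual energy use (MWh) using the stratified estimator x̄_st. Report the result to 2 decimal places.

x̄_st ≈ 216.89

N = Σ N_h = 4600. Stratum weights W_h = N_h/N.
x̄_st = (1350·190.7 + 825·380.4 + 1150·314.8 + 1275·50.5) / 4600 = 216.8875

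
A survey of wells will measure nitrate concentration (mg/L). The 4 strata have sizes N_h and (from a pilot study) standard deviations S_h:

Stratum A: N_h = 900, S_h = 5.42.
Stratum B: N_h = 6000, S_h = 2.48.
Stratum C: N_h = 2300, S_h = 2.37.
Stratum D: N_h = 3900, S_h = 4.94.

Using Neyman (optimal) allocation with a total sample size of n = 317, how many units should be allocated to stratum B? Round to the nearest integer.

106

Neyman allocation: n_h = n · N_h S_h / Σ N_i S_i, with n = 317.
  stratum A: N_h·S_h = 900·5.42 = 4878.00
  stratum B: N_h·S_h = 6000·2.48 = 14880.00
  stratum C: N_h·S_h = 2300·2.37 = 5451.00
  stratum D: N_h·S_h = 3900·4.94 = 19266.00
Σ N_h S_h = 44475.00
n for stratum B = 317·14880.00/44475.00 = 106.059 → 106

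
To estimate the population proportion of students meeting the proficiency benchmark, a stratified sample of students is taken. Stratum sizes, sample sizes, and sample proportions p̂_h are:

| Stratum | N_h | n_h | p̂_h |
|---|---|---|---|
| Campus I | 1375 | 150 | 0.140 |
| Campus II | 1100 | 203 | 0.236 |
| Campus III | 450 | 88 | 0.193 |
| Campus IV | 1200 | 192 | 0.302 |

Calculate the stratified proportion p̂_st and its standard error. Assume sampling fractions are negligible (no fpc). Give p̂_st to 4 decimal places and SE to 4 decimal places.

p̂_st ≈ 0.2185, SE ≈ 0.0164

N = 4125; stratum weights W_h = N_h/N.
p̂_st = Σ W_h p̂_h = (1375·0.140 + 1100·0.236 + 450·0.193 + 1200·0.302)/4125 = 0.21851
V̂(p̂_st) = Σ W_h² p̂_h(1−p̂_h)/(n_h−1):
  stratum Campus I: (1375/4125)²·0.140·0.860/149 = 8.97837e-05
  stratum Campus II: (1100/4125)²·0.236·0.764/202 = 6.34734e-05
  stratum Campus III: (450/4125)²·0.193·0.807/87 = 2.13054e-05
  stratum Campus IV: (1200/4125)²·0.302·0.698/191 = 9.33993e-05
V̂(p̂_st) = 0.000267962; SE = √V̂ = 0.0163695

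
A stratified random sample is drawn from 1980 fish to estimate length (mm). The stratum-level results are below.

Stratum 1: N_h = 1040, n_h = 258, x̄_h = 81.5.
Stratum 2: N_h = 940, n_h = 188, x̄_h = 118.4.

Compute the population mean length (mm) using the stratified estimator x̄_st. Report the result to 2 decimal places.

x̄_st ≈ 99.02

N = Σ N_h = 1980. Stratum weights W_h = N_h/N.
x̄_st = (1040·81.5 + 940·118.4) / 1980 = 99.0182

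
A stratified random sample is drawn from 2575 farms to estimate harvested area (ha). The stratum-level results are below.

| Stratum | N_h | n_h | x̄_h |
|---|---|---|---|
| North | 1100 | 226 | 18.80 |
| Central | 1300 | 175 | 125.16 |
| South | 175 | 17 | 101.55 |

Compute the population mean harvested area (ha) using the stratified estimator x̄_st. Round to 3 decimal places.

x̄_st ≈ 78.120

N = Σ N_h = 2575. Stratum weights W_h = N_h/N.
x̄_st = (1100·18.80 + 1300·125.16 + 175·101.55) / 2575 = 78.12010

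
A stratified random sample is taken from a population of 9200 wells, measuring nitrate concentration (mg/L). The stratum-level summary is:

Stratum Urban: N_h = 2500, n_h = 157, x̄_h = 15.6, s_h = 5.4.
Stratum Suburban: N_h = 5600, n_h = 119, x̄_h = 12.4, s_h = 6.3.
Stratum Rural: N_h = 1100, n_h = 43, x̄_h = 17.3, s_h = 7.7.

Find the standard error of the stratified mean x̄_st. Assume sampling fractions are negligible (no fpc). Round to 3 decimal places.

V̂(x̄_st) = Σ W_h² s_h²/n_h, with W_h = N_h/N and N = 9200:
  stratum Urban: (2500/9200)²·5.4²/157 = 0.0137149
  stratum Suburban: (5600/9200)²·6.3²/119 = 0.123576
  stratum Rural: (1100/9200)²·7.7²/43 = 0.0197116
V̂(x̄_st) = 0.157003
SE(x̄_st) = √0.157003 = 0.396236

SE(x̄_st) ≈ 0.396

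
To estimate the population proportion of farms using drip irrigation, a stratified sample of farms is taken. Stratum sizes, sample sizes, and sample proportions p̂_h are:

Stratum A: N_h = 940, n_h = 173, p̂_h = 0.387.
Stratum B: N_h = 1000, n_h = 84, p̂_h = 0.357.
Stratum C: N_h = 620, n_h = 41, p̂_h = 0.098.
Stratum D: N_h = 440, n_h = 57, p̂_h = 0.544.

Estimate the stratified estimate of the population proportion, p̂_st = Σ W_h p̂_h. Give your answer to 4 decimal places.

N = 3000; stratum weights W_h = N_h/N.
p̂_st = Σ W_h p̂_h = (940·0.387 + 1000·0.357 + 620·0.098 + 440·0.544)/3000 = 0.34030

p̂_st ≈ 0.3403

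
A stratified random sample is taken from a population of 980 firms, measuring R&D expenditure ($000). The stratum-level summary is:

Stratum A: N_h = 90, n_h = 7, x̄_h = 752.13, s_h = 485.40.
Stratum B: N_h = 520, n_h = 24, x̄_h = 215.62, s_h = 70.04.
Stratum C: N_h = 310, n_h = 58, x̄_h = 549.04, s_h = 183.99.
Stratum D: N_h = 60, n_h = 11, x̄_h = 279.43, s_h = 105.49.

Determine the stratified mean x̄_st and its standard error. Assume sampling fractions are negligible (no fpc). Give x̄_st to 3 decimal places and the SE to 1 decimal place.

x̄_st ≈ 374.268, SE ≈ 20.1

x̄_st = Σ W_h x̄_h = (90·752.13 + 520·215.62 + 310·549.04 + 60·279.43)/980 = 374.26765
V̂(x̄_st) = Σ W_h² s_h²/n_h, with W_h = N_h/N and N = 980:
  stratum A: (90/980)²·485.40²/7 = 283.88
  stratum B: (520/980)²·70.04²/24 = 57.5487
  stratum C: (310/980)²·183.99²/58 = 58.4025
  stratum D: (60/980)²·105.49²/11 = 3.7921
V̂(x̄_st) = 403.623
SE(x̄_st) = √403.623 = 20.0904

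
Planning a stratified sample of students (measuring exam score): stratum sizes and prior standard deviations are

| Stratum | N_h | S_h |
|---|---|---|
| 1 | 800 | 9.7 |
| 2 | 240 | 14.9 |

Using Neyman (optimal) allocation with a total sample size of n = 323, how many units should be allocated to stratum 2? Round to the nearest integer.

Neyman allocation: n_h = n · N_h S_h / Σ N_i S_i, with n = 323.
  stratum 1: N_h·S_h = 800·9.7 = 7760.00
  stratum 2: N_h·S_h = 240·14.9 = 3576.00
Σ N_h S_h = 11336.00
n for stratum 2 = 323·3576.00/11336.00 = 101.892 → 102

102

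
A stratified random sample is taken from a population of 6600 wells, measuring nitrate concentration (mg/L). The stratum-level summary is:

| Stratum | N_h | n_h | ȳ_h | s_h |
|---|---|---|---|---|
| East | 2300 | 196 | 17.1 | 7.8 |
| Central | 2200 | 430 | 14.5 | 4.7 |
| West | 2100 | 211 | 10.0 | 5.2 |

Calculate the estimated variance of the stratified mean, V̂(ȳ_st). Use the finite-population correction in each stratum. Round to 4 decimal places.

V̂(ȳ_st) ≈ 0.0507

V̂(ȳ_st) = Σ W_h² (1 − n_h/N_h) s_h²/n_h, with W_h = N_h/N and N = 6600:
  stratum East: (2300/6600)²·(1 − 196/2300)·7.8²/196 = 0.0344841
  stratum Central: (2200/6600)²·(1 − 430/2200)·4.7²/430 = 0.00459235
  stratum West: (2100/6600)²·(1 − 211/2100)·5.2²/211 = 0.0116705
V̂(ȳ_st) = 0.0507469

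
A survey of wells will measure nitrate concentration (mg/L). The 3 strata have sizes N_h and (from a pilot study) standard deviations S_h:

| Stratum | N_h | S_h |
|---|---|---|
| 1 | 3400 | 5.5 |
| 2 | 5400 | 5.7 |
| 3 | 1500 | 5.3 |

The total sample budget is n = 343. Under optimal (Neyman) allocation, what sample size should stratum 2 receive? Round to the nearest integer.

Neyman allocation: n_h = n · N_h S_h / Σ N_i S_i, with n = 343.
  stratum 1: N_h·S_h = 3400·5.5 = 18700.00
  stratum 2: N_h·S_h = 5400·5.7 = 30780.00
  stratum 3: N_h·S_h = 1500·5.3 = 7950.00
Σ N_h S_h = 57430.00
n for stratum 2 = 343·30780.00/57430.00 = 183.833 → 184

184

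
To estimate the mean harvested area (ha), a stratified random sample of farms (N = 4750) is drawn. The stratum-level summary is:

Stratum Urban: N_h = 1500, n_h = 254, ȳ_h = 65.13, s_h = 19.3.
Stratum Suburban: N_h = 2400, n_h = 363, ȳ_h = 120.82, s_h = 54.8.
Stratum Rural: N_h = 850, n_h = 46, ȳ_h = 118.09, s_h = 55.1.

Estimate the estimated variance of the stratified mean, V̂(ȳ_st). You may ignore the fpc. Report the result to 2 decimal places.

V̂(ȳ_st) ≈ 4.37

V̂(ȳ_st) = Σ W_h² s_h²/n_h, with W_h = N_h/N and N = 4750:
  stratum Urban: (1500/4750)²·19.3²/254 = 0.146243
  stratum Suburban: (2400/4750)²·54.8²/363 = 2.11198
  stratum Rural: (850/4750)²·55.1²/46 = 2.11347
V̂(ȳ_st) = 4.37169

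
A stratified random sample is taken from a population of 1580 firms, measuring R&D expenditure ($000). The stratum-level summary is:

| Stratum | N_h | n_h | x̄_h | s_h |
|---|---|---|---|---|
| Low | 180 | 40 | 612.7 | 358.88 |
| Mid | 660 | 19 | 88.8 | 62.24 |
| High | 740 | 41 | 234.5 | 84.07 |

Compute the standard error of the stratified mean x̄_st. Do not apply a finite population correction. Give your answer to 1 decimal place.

SE(x̄_st) ≈ 10.7

V̂(x̄_st) = Σ W_h² s_h²/n_h, with W_h = N_h/N and N = 1580:
  stratum Low: (180/1580)²·358.88²/40 = 41.7897
  stratum Mid: (660/1580)²·62.24²/19 = 35.5762
  stratum High: (740/1580)²·84.07²/41 = 37.8136
V̂(x̄_st) = 115.179
SE(x̄_st) = √115.179 = 10.7322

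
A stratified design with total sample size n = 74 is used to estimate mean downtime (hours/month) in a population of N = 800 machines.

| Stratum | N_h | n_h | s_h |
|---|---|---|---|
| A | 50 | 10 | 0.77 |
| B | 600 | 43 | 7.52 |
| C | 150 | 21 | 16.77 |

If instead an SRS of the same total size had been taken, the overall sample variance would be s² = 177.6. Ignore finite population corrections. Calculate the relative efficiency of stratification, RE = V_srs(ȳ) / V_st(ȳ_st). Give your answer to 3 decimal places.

V̂(ȳ_st) = Σ W_h² s_h²/n_h, with W_h = N_h/N and N = 800:
  stratum A: (50/800)²·0.77²/10 = 0.000231602
  stratum B: (600/800)²·7.52²/43 = 0.739758
  stratum C: (150/800)²·16.77²/21 = 0.470814
V_st = 1.2108
V_srs = s²/n = 177.6/74 = 2.4
Relative efficiency = V_srs / V_st = 2.4/1.2108 = 1.9822

RE ≈ 1.982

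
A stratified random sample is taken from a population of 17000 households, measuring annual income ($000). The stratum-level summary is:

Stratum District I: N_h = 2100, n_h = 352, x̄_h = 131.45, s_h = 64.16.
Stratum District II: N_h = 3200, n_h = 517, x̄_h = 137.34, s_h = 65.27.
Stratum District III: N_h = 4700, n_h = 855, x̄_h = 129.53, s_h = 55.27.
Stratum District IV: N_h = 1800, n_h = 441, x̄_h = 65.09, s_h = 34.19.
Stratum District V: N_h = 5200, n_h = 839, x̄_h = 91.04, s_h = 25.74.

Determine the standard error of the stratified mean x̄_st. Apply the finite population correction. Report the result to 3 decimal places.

V̂(x̄_st) = Σ W_h² (1 − n_h/N_h) s_h²/n_h, with W_h = N_h/N and N = 17000:
  stratum District I: (2100/17000)²·(1 − 352/2100)·64.16²/352 = 0.148542
  stratum District II: (3200/17000)²·(1 − 517/3200)·65.27²/517 = 0.244799
  stratum District III: (4700/17000)²·(1 − 855/4700)·55.27²/855 = 0.223413
  stratum District IV: (1800/17000)²·(1 − 441/1800)·34.19²/441 = 0.0224364
  stratum District V: (5200/17000)²·(1 − 839/5200)·25.74²/839 = 0.061965
V̂(x̄_st) = 0.701156
SE(x̄_st) = √0.701156 = 0.83735

SE(x̄_st) ≈ 0.837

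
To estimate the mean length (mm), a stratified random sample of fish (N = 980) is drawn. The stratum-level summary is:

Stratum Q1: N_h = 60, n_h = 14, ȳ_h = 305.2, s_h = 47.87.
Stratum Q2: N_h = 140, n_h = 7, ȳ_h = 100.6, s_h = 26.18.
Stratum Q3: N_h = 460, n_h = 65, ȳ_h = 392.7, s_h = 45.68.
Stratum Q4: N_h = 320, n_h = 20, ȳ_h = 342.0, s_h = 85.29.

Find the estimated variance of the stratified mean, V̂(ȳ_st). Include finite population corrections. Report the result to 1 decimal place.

V̂(ȳ_st) = Σ W_h² (1 − n_h/N_h) s_h²/n_h, with W_h = N_h/N and N = 980:
  stratum Q1: (60/980)²·(1 − 14/60)·47.87²/14 = 0.470387
  stratum Q2: (140/980)²·(1 − 7/140)·26.18²/7 = 1.89832
  stratum Q3: (460/980)²·(1 − 65/460)·45.68²/65 = 6.07354
  stratum Q4: (320/980)²·(1 − 20/320)·85.29²/20 = 36.3568
V̂(ȳ_st) = 44.799

V̂(ȳ_st) ≈ 44.8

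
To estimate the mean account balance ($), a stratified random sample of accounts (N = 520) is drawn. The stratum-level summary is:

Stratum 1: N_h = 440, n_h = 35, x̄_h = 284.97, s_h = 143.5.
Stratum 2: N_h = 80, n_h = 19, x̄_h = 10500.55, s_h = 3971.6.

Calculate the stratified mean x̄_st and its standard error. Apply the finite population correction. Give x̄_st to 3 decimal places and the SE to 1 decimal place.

x̄_st ≈ 1856.598, SE ≈ 124.0

x̄_st = Σ W_h x̄_h = (440·284.97 + 80·10500.55)/520 = 1856.59769
V̂(x̄_st) = Σ W_h² (1 − n_h/N_h) s_h²/n_h, with W_h = N_h/N and N = 520:
  stratum 1: (440/520)²·(1 − 35/440)·143.5²/35 = 387.737
  stratum 2: (80/520)²·(1 − 19/80)·3971.6²/19 = 14982.7
V̂(x̄_st) = 15370.5
SE(x̄_st) = √15370.5 = 123.978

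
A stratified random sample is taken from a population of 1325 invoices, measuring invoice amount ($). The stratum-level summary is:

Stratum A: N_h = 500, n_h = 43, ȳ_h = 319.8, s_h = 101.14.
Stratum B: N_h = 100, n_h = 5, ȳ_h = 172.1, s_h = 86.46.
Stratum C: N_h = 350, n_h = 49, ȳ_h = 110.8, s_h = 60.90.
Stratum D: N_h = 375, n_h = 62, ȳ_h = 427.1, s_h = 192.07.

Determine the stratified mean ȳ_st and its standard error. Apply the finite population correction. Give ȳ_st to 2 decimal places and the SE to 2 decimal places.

ȳ_st ≈ 283.81, SE ≈ 9.13

ȳ_st = Σ W_h ȳ_h = (500·319.8 + 100·172.1 + 350·110.8 + 375·427.1)/1325 = 283.81321
V̂(ȳ_st) = Σ W_h² (1 − n_h/N_h) s_h²/n_h, with W_h = N_h/N and N = 1325:
  stratum A: (500/1325)²·(1 − 43/500)·101.14²/43 = 30.9622
  stratum B: (100/1325)²·(1 − 5/100)·86.46²/5 = 8.09007
  stratum C: (350/1325)²·(1 − 49/350)·60.90²/49 = 4.54194
  stratum D: (375/1325)²·(1 − 62/375)·192.07²/62 = 39.7806
V̂(ȳ_st) = 83.3748
SE(ȳ_st) = √83.3748 = 9.13098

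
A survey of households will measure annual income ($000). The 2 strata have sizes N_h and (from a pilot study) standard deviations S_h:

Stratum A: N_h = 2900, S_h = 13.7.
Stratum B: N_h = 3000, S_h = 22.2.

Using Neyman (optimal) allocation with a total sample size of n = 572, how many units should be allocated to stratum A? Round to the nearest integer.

214

Neyman allocation: n_h = n · N_h S_h / Σ N_i S_i, with n = 572.
  stratum A: N_h·S_h = 2900·13.7 = 39730.00
  stratum B: N_h·S_h = 3000·22.2 = 66600.00
Σ N_h S_h = 106330.00
n for stratum A = 572·39730.00/106330.00 = 213.727 → 214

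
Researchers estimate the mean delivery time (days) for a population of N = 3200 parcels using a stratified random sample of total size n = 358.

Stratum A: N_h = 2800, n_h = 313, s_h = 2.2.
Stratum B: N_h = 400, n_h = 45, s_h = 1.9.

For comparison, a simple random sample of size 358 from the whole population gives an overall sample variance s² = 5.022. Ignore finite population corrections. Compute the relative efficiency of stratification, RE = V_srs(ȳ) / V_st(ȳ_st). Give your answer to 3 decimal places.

V̂(ȳ_st) = Σ W_h² s_h²/n_h, with W_h = N_h/N and N = 3200:
  stratum A: (2800/3200)²·2.2²/313 = 0.0118391
  stratum B: (400/3200)²·1.9²/45 = 0.00125347
V_st = 0.0130925
V_srs = s²/n = 5.022/358 = 0.0140279
Relative efficiency = V_srs / V_st = 0.0140279/0.0130925 = 1.0714

RE ≈ 1.071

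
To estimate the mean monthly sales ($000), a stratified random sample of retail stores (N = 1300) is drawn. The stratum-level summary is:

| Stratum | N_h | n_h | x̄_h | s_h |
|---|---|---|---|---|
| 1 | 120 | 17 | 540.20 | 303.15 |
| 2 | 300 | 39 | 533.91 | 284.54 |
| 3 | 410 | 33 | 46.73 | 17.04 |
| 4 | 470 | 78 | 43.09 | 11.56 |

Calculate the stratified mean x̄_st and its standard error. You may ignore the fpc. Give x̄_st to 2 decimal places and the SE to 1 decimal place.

x̄_st ≈ 203.39, SE ≈ 12.6

x̄_st = Σ W_h x̄_h = (120·540.20 + 300·533.91 + 410·46.73 + 470·43.09)/1300 = 203.39123
V̂(x̄_st) = Σ W_h² s_h²/n_h, with W_h = N_h/N and N = 1300:
  stratum 1: (120/1300)²·303.15²/17 = 46.0619
  stratum 2: (300/1300)²·284.54²/39 = 110.555
  stratum 3: (410/1300)²·17.04²/33 = 0.875198
  stratum 4: (470/1300)²·11.56²/78 = 0.223939
V̂(x̄_st) = 157.716
SE(x̄_st) = √157.716 = 12.5585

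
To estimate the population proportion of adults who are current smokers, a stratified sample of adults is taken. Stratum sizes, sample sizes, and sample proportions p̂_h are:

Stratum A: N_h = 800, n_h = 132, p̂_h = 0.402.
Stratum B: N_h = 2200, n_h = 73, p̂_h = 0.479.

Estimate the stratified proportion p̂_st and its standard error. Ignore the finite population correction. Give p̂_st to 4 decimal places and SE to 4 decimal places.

p̂_st ≈ 0.4585, SE ≈ 0.0447

N = 3000; stratum weights W_h = N_h/N.
p̂_st = Σ W_h p̂_h = (800·0.402 + 2200·0.479)/3000 = 0.45847
V̂(p̂_st) = Σ W_h² p̂_h(1−p̂_h)/(n_h−1):
  stratum A: (800/3000)²·0.402·0.598/131 = 0.000130495
  stratum B: (2200/3000)²·0.479·0.521/72 = 0.00186399
V̂(p̂_st) = 0.00199448; SE = √V̂ = 0.0446597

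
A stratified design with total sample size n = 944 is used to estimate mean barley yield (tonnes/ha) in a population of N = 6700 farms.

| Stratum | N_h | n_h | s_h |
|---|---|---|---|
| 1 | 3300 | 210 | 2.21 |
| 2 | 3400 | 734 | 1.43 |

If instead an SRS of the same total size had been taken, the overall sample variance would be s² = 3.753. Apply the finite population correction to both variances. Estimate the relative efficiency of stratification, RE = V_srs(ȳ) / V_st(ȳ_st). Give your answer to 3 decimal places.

V̂(ȳ_st) = Σ W_h² (1 − n_h/N_h) s_h²/n_h, with W_h = N_h/N and N = 6700:
  stratum 1: (3300/6700)²·(1 − 210/3300)·2.21²/210 = 0.00528309
  stratum 2: (3400/6700)²·(1 − 734/3400)·1.43²/734 = 0.000562556
V_st = 0.00584565
V_srs = (1 − 944/6700)·3.753/944 = 0.00341549
Relative efficiency = V_srs / V_st = 0.00341549/0.00584565 = 0.5843

RE ≈ 0.584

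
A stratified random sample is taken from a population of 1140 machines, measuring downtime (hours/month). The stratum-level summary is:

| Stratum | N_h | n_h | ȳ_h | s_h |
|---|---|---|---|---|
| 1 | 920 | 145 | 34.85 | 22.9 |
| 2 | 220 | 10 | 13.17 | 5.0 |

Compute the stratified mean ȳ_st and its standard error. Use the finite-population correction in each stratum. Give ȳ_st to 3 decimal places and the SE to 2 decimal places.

ȳ_st ≈ 30.666, SE ≈ 1.44

ȳ_st = Σ W_h ȳ_h = (920·34.85 + 220·13.17)/1140 = 30.66614
V̂(ȳ_st) = Σ W_h² (1 − n_h/N_h) s_h²/n_h, with W_h = N_h/N and N = 1140:
  stratum 1: (920/1140)²·(1 − 145/920)·22.9²/145 = 1.98419
  stratum 2: (220/1140)²·(1 − 10/220)·5.0²/10 = 0.0888735
V̂(ȳ_st) = 2.07306
SE(ȳ_st) = √2.07306 = 1.43981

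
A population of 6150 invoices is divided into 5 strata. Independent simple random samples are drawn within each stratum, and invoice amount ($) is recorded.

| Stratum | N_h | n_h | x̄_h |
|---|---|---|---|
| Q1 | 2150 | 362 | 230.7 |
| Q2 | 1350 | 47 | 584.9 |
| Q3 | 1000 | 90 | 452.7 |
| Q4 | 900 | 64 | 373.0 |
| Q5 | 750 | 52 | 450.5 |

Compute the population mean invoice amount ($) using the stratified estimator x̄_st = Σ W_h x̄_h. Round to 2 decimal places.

x̄_st ≈ 392.18

N = Σ N_h = 6150. Stratum weights W_h = N_h/N.
x̄_st = (2150·230.7 + 1350·584.9 + 1000·452.7 + 900·373.0 + 750·450.5) / 6150 = 392.1780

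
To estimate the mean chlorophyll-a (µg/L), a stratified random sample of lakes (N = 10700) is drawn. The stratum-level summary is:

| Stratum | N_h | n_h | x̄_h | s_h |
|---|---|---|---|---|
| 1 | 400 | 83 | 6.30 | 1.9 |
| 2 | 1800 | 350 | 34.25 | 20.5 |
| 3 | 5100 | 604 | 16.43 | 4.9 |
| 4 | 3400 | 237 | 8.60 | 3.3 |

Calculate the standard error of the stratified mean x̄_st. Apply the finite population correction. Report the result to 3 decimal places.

SE(x̄_st) ≈ 0.199

V̂(x̄_st) = Σ W_h² (1 − n_h/N_h) s_h²/n_h, with W_h = N_h/N and N = 10700:
  stratum 1: (400/10700)²·(1 − 83/400)·1.9²/83 = 4.81705e-05
  stratum 2: (1800/10700)²·(1 − 350/1800)·20.5²/350 = 0.0273724
  stratum 3: (5100/10700)²·(1 − 604/5100)·4.9²/604 = 0.0079613
  stratum 4: (3400/10700)²·(1 − 237/3400)·3.3²/237 = 0.00431609
V̂(x̄_st) = 0.0396979
SE(x̄_st) = √0.0396979 = 0.199243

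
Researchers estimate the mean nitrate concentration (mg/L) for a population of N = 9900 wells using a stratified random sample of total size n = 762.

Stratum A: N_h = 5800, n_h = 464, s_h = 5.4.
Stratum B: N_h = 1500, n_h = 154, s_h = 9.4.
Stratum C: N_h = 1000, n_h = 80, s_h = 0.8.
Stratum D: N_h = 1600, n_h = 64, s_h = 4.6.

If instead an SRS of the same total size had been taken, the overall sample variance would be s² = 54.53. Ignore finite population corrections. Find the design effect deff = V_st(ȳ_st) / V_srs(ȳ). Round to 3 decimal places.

V̂(ȳ_st) = Σ W_h² s_h²/n_h, with W_h = N_h/N and N = 9900:
  stratum A: (5800/9900)²·5.4²/464 = 0.0215702
  stratum B: (1500/9900)²·9.4²/154 = 0.0131719
  stratum C: (1000/9900)²·0.8²/80 = 8.16243e-05
  stratum D: (1600/9900)²·4.6²/64 = 0.00863585
V_st = 0.0434596
V_srs = s²/n = 54.53/762 = 0.0715617
deff = V_st / V_srs = 0.0434596/0.0715617 = 0.6073

deff ≈ 0.607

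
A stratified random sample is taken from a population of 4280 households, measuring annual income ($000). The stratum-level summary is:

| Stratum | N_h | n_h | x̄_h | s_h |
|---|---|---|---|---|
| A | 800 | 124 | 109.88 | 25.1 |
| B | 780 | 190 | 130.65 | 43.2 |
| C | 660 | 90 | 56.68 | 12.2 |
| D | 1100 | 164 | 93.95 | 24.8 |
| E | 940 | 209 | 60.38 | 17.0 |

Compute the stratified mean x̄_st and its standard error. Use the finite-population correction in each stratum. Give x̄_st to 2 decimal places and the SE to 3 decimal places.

x̄_st ≈ 90.50, SE ≈ 0.833

x̄_st = Σ W_h x̄_h = (800·109.88 + 780·130.65 + 660·56.68 + 1100·93.95 + 940·60.38)/4280 = 90.49579
V̂(x̄_st) = Σ W_h² (1 − n_h/N_h) s_h²/n_h, with W_h = N_h/N and N = 4280:
  stratum A: (800/4280)²·(1 − 124/800)·25.1²/124 = 0.149994
  stratum B: (780/4280)²·(1 − 190/780)·43.2²/190 = 0.246759
  stratum C: (660/4280)²·(1 − 90/660)·12.2²/90 = 0.0339632
  stratum D: (1100/4280)²·(1 − 164/1100)·24.8²/164 = 0.210785
  stratum E: (940/4280)²·(1 − 209/940)·17.0²/209 = 0.0518692
V̂(x̄_st) = 0.693371
SE(x̄_st) = √0.693371 = 0.832689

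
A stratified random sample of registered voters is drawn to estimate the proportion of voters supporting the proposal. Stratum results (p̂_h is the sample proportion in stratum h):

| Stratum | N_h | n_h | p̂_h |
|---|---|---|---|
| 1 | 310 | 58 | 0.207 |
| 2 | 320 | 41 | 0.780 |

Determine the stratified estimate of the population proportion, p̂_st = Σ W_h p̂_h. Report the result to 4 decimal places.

p̂_st ≈ 0.4980

N = 630; stratum weights W_h = N_h/N.
p̂_st = Σ W_h p̂_h = (310·0.207 + 320·0.780)/630 = 0.49805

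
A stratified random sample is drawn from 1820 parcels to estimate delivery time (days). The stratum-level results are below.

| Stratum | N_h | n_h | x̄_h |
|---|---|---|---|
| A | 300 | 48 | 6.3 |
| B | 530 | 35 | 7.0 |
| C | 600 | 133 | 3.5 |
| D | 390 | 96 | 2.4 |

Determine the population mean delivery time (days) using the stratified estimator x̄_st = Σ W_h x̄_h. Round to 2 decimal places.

N = Σ N_h = 1820. Stratum weights W_h = N_h/N.
x̄_st = (300·6.3 + 530·7.0 + 600·3.5 + 390·2.4) / 1820 = 4.7451

x̄_st ≈ 4.75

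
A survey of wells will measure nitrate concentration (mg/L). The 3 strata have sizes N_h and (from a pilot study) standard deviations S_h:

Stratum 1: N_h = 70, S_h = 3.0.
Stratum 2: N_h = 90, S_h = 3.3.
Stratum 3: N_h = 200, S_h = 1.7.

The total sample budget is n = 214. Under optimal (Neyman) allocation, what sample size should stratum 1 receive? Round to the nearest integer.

53

Neyman allocation: n_h = n · N_h S_h / Σ N_i S_i, with n = 214.
  stratum 1: N_h·S_h = 70·3.0 = 210.00
  stratum 2: N_h·S_h = 90·3.3 = 297.00
  stratum 3: N_h·S_h = 200·1.7 = 340.00
Σ N_h S_h = 847.00
n for stratum 1 = 214·210.00/847.00 = 53.058 → 53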